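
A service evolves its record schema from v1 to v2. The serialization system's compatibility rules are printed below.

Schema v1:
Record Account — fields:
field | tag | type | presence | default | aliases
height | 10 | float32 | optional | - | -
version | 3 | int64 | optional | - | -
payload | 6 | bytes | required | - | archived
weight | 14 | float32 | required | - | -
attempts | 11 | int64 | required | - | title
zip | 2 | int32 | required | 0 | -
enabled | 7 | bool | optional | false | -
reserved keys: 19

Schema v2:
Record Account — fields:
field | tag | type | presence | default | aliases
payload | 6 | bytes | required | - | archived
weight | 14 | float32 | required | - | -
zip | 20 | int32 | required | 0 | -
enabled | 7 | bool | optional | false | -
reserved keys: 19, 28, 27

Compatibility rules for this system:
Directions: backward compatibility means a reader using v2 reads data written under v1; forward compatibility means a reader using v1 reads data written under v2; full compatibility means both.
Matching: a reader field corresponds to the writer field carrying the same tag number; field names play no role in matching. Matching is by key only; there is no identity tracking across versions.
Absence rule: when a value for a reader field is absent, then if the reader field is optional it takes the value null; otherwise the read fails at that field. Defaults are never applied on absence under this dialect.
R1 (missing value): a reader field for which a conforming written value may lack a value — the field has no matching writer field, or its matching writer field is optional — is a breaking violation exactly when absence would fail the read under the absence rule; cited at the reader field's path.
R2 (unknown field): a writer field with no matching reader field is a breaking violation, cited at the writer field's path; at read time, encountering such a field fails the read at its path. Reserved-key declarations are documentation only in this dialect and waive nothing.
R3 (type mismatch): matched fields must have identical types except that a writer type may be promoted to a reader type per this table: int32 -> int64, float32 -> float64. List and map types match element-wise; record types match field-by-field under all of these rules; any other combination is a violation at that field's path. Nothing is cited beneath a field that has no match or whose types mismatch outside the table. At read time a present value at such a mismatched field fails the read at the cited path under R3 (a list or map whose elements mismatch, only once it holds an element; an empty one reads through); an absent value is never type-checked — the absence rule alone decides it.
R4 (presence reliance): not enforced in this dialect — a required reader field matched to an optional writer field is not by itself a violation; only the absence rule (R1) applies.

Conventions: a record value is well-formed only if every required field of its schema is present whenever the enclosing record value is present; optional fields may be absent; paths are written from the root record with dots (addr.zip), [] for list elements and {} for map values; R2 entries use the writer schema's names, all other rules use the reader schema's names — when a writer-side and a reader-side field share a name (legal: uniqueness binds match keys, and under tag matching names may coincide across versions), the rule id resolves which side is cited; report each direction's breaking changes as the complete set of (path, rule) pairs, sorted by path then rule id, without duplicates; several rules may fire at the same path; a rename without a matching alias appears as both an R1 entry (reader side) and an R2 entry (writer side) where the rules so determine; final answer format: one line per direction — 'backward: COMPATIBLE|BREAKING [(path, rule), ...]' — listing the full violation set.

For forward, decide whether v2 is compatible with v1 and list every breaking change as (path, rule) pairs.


forward: BREAKING [(attempts, R1), (zip, R1), (zip, R2)]

in Account below, arrows point writer -> reader
forward on Account — v1 reading data written by v2:
  height: no writer-side match
  version: no writer-side match
  payload: paired with writer payload (bytes -> bytes; writer required)
  weight: paired with writer weight (float32 -> float32; writer required)
  attempts: no writer-side match
  zip: no writer-side match
  enabled: paired with writer enabled (bool -> bool; writer optional)
  zip (writer side), unknown to reader
  R1 fires at attempts
  R1 fires at zip
  R2 fires at zip
  => 3 violation(s): forward is BREAKING for Account
ruling out the remaining Account differences:
  removed field height from record Account -> affects backward compatibility only, which is not asked
  removed field version from record Account -> affects backward compatibility only, which is not asked


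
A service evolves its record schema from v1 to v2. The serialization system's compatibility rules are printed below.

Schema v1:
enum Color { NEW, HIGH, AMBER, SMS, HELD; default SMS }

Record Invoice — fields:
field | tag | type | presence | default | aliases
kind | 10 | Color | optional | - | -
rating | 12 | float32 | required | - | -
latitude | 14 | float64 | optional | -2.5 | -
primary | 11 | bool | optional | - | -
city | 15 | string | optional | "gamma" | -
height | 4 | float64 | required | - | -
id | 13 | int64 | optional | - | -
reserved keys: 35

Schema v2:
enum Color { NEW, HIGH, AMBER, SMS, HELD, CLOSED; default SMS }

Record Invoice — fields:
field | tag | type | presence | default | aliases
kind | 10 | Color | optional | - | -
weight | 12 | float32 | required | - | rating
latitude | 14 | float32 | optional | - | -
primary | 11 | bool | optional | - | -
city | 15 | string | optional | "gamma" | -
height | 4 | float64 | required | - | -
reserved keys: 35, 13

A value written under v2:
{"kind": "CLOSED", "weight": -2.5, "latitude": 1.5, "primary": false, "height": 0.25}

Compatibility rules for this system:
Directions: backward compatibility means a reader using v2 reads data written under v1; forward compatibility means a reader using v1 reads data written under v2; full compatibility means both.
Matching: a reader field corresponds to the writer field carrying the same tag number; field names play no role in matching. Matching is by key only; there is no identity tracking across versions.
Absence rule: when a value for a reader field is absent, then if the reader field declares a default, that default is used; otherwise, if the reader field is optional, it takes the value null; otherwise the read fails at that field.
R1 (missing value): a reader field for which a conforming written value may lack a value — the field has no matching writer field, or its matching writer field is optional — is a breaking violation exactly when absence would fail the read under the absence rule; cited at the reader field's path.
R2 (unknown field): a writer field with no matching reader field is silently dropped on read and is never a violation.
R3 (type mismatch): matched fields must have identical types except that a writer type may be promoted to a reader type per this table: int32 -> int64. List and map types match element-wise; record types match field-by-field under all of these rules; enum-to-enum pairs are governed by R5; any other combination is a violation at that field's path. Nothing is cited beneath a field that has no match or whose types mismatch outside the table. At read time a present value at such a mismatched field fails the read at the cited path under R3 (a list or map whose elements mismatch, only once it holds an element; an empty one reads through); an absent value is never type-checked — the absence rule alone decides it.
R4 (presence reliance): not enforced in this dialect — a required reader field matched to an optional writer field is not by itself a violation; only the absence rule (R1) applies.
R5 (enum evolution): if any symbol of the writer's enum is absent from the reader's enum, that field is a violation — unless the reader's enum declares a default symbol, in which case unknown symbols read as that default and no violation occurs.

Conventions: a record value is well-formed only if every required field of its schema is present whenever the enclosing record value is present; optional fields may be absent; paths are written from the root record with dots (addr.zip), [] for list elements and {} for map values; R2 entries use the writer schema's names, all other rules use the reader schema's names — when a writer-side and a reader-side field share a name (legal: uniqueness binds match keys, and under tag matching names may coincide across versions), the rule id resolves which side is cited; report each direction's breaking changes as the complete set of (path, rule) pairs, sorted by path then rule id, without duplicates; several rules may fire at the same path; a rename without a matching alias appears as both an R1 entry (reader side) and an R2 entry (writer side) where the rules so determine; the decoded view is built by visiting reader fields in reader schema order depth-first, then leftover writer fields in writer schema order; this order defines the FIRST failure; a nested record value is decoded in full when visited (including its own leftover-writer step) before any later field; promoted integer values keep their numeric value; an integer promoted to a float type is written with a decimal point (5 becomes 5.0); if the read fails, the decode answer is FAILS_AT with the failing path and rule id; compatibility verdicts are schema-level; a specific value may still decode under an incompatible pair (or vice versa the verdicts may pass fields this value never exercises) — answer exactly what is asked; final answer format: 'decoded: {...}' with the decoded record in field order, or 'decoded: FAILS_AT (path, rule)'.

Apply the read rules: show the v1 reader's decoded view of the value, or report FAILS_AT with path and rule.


decoded: FAILS_AT (latitude, R3)

arrows below run writer -> reader for Invoice
migrating the Invoice value to v1:
  kind := "SMS" (symbol CLOSED -> reader default)
  rating := -2.5 (from writer weight)
  read fails at latitude under R3
  => FAILS_AT (latitude, R3)
diffs on Invoice not affecting the asked answer:
  enum Color (field kind in record Invoice): symbol CLOSED added -> inert under this dialect — no rule fires on Invoice and the result does not move
  removed field id from record Invoice (its key 13 joins the reserved list) -> inert under this dialect — no rule fires on Invoice and the result does not move
  renamed field rating to weight in record Invoice (alias rating declared on the renamed field) -> inert under this dialect — no rule fires on Invoice and the result does not move


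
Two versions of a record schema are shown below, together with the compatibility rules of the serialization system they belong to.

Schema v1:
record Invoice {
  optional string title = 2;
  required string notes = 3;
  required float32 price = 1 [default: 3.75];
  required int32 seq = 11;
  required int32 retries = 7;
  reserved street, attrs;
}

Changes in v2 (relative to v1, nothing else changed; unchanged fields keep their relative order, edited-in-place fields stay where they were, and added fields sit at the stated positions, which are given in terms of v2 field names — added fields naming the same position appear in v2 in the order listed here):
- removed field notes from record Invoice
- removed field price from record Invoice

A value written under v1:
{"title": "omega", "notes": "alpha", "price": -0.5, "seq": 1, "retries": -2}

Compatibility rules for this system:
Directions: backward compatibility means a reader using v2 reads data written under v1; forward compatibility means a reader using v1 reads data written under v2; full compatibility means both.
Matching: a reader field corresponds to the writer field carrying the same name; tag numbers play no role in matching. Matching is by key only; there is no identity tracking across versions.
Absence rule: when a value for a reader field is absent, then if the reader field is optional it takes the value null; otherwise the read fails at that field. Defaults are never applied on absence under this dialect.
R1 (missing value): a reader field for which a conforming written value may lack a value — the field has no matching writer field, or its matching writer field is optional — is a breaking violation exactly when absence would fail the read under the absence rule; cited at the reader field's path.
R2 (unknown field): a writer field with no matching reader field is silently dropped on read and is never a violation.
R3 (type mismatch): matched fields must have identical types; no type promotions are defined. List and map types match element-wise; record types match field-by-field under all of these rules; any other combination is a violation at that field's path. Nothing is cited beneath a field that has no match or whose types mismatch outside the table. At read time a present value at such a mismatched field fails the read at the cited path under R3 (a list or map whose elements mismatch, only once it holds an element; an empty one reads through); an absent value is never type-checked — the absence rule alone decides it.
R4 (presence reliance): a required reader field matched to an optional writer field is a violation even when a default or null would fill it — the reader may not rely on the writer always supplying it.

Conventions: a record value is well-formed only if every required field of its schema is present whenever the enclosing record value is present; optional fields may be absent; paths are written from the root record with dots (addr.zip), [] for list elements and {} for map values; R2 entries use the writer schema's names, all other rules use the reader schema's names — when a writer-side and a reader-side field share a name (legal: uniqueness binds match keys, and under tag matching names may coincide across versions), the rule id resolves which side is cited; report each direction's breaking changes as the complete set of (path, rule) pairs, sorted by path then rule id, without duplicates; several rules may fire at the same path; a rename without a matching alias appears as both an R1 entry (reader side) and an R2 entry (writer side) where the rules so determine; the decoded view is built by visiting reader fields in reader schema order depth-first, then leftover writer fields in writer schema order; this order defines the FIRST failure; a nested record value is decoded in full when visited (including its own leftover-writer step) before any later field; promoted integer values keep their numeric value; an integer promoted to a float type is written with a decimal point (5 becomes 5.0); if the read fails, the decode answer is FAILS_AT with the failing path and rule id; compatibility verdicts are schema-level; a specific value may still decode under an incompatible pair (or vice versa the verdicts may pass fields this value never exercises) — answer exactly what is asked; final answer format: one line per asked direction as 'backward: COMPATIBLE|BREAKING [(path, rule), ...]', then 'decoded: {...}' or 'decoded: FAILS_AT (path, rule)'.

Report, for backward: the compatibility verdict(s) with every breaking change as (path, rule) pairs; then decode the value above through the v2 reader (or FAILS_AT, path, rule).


backward: COMPATIBLE []; decoded: {"title": "omega", "seq": 1, "retries": -2}

each type pair in Invoice: writer, then reader
backward on Invoice — v2 reading data written by v1:
  title: paired with writer title (string -> string; writer optional)
  seq: paired with writer seq (int32 -> int32; writer required)
  retries: paired with writer retries (int32 -> int32; writer required)
  writer notes: unknown to reader
  writer price: unknown to reader
  => backward verdict for Invoice: COMPATIBLE, no violations
migrating the Invoice value to v2:
  title := "omega"
  seq := 1
  retries := -2
  writer notes: no reader field; dropped
  writer price: no reader field; dropped
  => decoded: {"title": "omega", "seq": 1, "retries": -2}


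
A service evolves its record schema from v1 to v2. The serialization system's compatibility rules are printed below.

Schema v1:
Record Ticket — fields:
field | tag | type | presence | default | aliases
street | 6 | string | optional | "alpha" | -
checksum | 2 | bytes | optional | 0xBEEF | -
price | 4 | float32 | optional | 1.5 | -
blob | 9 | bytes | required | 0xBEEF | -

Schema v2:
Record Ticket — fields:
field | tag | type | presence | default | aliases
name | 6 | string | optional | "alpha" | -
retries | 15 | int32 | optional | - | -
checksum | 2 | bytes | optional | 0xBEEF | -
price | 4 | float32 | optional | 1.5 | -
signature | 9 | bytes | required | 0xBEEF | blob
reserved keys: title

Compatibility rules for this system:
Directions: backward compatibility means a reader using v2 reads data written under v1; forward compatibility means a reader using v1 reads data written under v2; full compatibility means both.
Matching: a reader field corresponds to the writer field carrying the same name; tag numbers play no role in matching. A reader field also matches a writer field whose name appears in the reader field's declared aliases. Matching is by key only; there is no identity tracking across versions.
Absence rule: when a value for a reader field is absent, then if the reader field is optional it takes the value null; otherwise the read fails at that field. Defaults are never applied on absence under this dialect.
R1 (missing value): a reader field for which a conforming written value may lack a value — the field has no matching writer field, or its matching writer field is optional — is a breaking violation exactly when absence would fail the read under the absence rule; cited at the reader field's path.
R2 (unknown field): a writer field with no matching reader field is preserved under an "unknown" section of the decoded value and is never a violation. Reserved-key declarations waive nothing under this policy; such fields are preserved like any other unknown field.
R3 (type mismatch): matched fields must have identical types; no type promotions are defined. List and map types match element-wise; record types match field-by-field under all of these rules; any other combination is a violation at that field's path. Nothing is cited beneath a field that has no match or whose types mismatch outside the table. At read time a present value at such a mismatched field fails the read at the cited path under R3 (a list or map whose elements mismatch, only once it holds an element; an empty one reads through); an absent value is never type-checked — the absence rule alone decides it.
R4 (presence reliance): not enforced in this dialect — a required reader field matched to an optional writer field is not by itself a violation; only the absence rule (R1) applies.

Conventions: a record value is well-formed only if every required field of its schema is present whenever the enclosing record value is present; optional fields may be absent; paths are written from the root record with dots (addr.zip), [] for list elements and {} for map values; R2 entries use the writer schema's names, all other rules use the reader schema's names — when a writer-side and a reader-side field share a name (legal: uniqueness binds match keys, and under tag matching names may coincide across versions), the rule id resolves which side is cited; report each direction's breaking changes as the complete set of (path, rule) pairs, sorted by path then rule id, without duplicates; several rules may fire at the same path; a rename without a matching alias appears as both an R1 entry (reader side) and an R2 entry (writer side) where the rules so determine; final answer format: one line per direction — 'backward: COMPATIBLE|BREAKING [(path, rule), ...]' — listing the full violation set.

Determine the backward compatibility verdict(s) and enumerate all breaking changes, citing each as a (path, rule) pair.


backward: COMPATIBLE []

arrows below run writer -> reader for Ticket
backward on Ticket — v2 reading data written by v1:
  no writer field matches reader name
  no writer field matches reader retries
  bytes -> bytes, writer optional: checksum aligns to checksum
  float32 -> float32, writer optional: price aligns to price
  bytes -> bytes, writer required: signature aligns to blob
  writer field street has no reader counterpart
  => no violations; backward on Ticket: COMPATIBLE
the rest of the Ticket diff is inert for this question:
  renamed field blob to signature in record Ticket (alias blob declared on the renamed field) -> its effect on Ticket is confined to the forward direction, not asked
  added field retries to record Ticket: optional int32, tag 15 (in v2 it sits immediately before checksum) -> inert for the asked Ticket verdict: nothing fires
  renamed field street to name in record Ticket -> inert for the asked Ticket verdict: nothing fires


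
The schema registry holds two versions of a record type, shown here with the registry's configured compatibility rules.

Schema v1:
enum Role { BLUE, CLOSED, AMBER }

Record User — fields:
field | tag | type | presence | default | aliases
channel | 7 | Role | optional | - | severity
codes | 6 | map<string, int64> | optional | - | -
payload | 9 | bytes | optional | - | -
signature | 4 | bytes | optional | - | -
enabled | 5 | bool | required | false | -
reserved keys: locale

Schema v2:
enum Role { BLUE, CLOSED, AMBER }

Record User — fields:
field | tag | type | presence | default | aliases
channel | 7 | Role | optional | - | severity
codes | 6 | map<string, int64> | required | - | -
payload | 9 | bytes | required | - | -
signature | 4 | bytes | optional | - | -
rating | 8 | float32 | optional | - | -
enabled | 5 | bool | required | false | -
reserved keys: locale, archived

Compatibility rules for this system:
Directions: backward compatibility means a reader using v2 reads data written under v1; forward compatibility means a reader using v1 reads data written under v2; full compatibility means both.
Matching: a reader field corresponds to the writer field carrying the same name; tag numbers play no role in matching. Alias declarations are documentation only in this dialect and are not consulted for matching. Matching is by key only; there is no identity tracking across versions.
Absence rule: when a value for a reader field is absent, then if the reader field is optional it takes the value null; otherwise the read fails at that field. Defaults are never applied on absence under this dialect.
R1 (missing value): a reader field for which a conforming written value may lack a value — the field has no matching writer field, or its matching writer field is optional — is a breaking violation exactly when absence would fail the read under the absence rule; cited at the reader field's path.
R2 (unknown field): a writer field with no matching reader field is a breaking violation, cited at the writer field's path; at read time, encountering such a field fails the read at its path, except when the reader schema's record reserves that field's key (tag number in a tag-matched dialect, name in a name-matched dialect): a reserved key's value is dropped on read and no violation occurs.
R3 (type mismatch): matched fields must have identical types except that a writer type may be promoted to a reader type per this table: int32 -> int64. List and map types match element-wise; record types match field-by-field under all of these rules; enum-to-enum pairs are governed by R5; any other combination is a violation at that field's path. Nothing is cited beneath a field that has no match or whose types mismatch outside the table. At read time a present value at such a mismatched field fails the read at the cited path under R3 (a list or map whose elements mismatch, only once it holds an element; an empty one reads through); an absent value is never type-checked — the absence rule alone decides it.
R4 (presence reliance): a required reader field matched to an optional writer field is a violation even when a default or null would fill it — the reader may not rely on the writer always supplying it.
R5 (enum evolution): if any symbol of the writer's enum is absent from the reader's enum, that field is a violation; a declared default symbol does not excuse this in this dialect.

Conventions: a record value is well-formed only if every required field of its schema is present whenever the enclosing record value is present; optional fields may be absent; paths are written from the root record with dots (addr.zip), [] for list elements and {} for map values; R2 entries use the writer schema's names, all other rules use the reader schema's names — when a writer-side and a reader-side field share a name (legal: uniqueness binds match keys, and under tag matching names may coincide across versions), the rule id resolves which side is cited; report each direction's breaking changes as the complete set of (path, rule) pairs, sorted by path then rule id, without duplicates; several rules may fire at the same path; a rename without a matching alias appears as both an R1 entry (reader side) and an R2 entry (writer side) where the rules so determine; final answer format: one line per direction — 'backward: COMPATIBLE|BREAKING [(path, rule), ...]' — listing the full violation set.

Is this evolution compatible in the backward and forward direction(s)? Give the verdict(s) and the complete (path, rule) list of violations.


arrows below run writer -> reader for User
backward pass over User, reader schema v2, writer schema v1:
  channel: paired with writer channel (Role -> Role; writer optional)
  codes: paired with writer codes (map<string, int64> -> map<string, int64>; writer optional)
  payload: paired with writer payload (bytes -> bytes; writer optional)
  signature: paired with writer signature (bytes -> bytes; writer optional)
  rating: no writer-side match
  enabled: paired with writer enabled (bool -> bool; writer required)
  rule R1 violated at codes
  rule R4 violated at codes
  rule R1 violated at payload
  rule R4 violated at payload
  => backward: BREAKING (4)
forward pass over User, reader schema v1, writer schema v2:
  channel: paired with writer channel (Role -> Role; writer optional)
  codes: paired with writer codes (map<string, int64> -> map<string, int64>; writer required)
  payload: paired with writer payload (bytes -> bytes; writer required)
  signature: paired with writer signature (bytes -> bytes; writer optional)
  enabled: paired with writer enabled (bool -> bool; writer required)
  writer field rating has no reader counterpart
  rule R2 violated at rating
  => forward: BREAKING (1)

backward: BREAKING [(codes, R1), (codes, R4), (payload, R1), (payload, R4)]; forward: BREAKING [(rating, R2)]


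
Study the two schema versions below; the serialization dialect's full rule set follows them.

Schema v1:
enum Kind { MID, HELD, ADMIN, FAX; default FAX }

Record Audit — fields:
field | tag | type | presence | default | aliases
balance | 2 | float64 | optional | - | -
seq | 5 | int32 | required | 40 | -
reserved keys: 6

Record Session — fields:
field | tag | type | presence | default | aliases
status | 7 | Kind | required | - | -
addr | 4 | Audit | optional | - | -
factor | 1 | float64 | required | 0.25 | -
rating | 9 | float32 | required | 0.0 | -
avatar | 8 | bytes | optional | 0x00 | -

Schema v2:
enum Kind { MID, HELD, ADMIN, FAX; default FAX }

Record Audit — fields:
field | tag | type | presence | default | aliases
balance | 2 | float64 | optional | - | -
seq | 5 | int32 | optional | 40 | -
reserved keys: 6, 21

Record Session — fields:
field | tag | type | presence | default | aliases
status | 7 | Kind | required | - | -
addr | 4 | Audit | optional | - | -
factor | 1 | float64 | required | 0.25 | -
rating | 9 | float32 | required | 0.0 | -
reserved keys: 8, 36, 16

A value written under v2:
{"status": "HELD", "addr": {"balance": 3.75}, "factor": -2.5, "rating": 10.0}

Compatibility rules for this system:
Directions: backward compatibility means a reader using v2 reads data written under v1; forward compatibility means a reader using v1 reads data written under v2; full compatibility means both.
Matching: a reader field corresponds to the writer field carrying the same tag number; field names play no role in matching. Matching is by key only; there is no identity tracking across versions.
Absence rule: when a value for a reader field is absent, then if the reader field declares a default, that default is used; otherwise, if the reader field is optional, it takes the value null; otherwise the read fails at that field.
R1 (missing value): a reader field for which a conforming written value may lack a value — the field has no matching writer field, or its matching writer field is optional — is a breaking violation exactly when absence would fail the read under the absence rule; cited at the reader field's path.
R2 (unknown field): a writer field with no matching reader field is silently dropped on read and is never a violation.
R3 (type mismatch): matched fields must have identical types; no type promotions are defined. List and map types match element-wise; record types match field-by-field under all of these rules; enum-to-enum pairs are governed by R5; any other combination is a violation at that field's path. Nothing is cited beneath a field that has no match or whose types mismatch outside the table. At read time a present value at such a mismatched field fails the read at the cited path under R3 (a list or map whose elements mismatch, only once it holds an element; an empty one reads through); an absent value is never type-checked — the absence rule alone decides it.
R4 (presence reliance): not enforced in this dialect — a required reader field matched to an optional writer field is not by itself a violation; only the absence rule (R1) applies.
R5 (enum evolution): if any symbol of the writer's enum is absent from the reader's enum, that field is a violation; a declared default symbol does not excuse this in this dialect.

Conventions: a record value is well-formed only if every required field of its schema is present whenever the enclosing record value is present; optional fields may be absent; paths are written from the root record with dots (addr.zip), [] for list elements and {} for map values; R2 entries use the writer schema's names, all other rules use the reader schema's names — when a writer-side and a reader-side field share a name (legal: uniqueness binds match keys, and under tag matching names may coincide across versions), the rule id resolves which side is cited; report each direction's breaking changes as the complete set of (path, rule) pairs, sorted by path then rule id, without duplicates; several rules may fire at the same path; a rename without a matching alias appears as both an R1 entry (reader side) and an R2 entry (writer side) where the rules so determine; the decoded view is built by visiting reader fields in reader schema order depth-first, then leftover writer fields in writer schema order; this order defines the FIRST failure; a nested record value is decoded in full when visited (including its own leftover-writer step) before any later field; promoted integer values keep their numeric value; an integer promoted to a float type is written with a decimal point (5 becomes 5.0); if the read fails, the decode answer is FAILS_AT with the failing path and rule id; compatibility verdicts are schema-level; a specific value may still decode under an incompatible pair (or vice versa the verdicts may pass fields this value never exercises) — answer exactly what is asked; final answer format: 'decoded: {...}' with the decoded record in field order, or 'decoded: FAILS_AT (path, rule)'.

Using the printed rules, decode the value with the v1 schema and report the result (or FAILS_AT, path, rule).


decoded: {"status": "HELD", "addr": {"balance": 3.75, "seq": 40}, "factor": -2.5, "rating": 10.0, "avatar": 0x00}

the writer's type comes first in each Session pair
migrating the Session value to v1:
  status := "HELD"
  addr.balance := 3.75
  addr.seq := 40 (missing; default applied)
  factor := -2.5
  rating := 10.0
  avatar := 0x00 (missing; default applied)
  => decoded: {"status": "HELD", "addr": {"balance": 3.75, "seq": 40}, "factor": -2.5, "rating": 10.0, "avatar": 0x00}
the rest of the Session diff is inert for this question:
  field seq in record Audit: required changed to optional -> no rule fires on it and the decoded Session view is identical with or without it
  removed field avatar from record Session (its key 8 joins the reserved list) -> no rule fires on it and the decoded Session view is identical with or without it


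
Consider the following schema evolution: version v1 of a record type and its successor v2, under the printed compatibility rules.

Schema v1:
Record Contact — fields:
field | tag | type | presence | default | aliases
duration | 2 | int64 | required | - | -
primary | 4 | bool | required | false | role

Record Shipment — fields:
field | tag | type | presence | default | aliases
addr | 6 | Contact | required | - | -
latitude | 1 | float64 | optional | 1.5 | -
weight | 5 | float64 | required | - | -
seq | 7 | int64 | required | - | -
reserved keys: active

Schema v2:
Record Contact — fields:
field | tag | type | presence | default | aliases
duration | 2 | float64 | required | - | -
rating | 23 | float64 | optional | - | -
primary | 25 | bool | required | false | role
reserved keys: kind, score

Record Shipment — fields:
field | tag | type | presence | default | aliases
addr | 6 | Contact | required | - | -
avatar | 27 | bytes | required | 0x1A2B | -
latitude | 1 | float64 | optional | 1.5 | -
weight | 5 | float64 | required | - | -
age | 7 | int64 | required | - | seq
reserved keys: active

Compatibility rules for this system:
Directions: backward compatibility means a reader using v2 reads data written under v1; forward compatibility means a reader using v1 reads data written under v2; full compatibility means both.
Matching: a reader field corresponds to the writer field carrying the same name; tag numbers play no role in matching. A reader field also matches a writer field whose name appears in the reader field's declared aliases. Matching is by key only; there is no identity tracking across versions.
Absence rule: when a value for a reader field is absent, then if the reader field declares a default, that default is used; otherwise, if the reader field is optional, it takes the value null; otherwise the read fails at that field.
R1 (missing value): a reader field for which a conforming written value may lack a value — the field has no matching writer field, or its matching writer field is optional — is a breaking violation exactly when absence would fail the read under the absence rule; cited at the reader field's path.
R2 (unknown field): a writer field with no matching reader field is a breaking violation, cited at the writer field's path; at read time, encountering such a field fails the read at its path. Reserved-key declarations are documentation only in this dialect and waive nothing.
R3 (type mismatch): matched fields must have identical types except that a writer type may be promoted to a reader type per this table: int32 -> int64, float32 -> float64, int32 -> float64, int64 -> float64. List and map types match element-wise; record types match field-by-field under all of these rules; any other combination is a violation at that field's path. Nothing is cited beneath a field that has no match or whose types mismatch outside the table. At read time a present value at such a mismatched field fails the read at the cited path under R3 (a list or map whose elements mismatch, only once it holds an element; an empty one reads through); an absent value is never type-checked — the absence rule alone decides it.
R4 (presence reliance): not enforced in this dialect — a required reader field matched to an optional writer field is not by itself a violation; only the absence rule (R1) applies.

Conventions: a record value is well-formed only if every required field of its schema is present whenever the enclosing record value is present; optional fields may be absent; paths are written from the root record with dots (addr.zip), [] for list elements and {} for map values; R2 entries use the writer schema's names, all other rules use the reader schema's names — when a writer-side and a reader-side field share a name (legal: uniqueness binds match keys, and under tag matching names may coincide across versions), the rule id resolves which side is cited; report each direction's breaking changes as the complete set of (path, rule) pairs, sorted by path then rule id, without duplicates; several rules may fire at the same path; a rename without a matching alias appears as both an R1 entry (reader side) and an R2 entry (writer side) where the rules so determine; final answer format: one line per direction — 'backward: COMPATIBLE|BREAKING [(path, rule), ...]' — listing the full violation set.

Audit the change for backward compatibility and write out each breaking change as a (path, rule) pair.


arrows below run writer -> reader for Shipment
backward for Shipment (reader v2, writer v1):
  addr: Contact -> Contact, writer required; from addr
  avatar: no writer match
  latitude: float64 -> float64, writer optional; from latitude
  weight: float64 -> float64, writer required; from weight
  age: int64 -> int64, writer required; from seq
  addr.duration: int64 -> float64, writer required; from addr.duration
  addr.rating: no writer match
  addr.primary: bool -> bool, writer required; from addr.primary
  => backward verdict for Shipment: COMPATIBLE, no violations
the other Shipment changes do not affect what is asked:
  added field avatar to record Shipment: required bytes, tag 27, default 0x1A2B (in v2 it sits immediately before latitude) -> matters only for Shipment's forward compatibility — outside the asked direction
  field primary in record Contact: tag 4 changed to 25 -> triggers nothing under Shipment's printed rules — same verdict
  field duration in record Contact: type int64 changed to float64 -> matters only for Shipment's forward compatibility — outside the asked direction
  added field rating to record Contact: optional float64, tag 23 (in v2 it sits immediately before primary) -> matters only for Shipment's forward compatibility — outside the asked direction
  renamed field seq to age in record Shipment (alias seq declared on the renamed field) -> matters only for Shipment's forward compatibility — outside the asked direction

backward: COMPATIBLE []


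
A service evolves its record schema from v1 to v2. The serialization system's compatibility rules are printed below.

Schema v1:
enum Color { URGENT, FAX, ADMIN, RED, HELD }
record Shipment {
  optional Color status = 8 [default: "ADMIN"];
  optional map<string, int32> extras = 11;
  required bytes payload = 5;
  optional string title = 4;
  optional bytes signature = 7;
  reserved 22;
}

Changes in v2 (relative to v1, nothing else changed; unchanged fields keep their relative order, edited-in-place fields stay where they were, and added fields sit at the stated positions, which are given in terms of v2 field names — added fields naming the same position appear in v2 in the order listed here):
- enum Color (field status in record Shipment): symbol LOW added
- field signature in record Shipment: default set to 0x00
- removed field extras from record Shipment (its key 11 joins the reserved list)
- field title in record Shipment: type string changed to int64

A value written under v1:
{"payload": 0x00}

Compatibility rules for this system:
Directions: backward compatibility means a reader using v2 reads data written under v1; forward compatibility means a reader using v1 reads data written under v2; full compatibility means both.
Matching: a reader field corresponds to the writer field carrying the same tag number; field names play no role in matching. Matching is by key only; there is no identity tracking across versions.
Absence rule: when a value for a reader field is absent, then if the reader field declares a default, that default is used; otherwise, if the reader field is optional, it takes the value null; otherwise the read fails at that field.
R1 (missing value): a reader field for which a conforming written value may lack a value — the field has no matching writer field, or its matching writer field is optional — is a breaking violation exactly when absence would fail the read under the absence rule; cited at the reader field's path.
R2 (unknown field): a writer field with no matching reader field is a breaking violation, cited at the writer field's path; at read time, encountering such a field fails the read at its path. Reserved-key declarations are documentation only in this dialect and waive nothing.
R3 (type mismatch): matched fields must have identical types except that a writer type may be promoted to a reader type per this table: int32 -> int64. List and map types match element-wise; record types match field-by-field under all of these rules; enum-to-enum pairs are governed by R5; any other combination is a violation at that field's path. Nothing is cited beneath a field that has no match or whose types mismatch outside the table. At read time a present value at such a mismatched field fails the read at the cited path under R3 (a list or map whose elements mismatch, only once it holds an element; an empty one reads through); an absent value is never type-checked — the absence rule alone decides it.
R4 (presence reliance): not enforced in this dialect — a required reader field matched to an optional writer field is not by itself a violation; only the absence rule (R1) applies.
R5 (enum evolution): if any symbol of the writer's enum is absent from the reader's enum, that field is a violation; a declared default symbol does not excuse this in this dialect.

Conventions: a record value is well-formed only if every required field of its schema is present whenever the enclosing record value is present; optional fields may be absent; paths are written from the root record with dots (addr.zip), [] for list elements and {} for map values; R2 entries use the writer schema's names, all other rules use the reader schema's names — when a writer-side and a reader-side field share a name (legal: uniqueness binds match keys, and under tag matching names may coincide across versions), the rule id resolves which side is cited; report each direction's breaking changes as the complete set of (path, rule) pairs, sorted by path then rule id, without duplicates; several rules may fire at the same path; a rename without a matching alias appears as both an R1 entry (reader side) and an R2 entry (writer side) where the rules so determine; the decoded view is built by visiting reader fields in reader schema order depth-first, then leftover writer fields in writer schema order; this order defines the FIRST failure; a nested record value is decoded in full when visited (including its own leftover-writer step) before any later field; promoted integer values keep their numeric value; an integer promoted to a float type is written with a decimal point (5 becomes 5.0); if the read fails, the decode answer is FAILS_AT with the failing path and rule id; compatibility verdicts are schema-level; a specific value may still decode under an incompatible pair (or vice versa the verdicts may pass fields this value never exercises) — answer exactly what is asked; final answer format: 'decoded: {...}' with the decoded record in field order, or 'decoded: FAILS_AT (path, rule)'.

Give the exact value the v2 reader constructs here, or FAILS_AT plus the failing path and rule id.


decoded: {"status": "ADMIN", "payload": 0x00, "title": null, "signature": 0x00}

arrows below run writer -> reader for Shipment
migrating the Shipment value to v2:
  status := "ADMIN" (no value, default fills)
  payload := 0x00
  title := null (not supplied -> null)
  signature := 0x00 (no value, default fills)
  => decoded: {"status": "ADMIN", "payload": 0x00, "title": null, "signature": 0x00}
remaining Shipment differences; none change what is asked:
  enum Color (field status in record Shipment): symbol LOW added -> affects the rule determinations only; this particular Shipment value decodes identically
  field title in record Shipment: type string changed to int64 -> affects the rule determinations only; this particular Shipment value decodes identically
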